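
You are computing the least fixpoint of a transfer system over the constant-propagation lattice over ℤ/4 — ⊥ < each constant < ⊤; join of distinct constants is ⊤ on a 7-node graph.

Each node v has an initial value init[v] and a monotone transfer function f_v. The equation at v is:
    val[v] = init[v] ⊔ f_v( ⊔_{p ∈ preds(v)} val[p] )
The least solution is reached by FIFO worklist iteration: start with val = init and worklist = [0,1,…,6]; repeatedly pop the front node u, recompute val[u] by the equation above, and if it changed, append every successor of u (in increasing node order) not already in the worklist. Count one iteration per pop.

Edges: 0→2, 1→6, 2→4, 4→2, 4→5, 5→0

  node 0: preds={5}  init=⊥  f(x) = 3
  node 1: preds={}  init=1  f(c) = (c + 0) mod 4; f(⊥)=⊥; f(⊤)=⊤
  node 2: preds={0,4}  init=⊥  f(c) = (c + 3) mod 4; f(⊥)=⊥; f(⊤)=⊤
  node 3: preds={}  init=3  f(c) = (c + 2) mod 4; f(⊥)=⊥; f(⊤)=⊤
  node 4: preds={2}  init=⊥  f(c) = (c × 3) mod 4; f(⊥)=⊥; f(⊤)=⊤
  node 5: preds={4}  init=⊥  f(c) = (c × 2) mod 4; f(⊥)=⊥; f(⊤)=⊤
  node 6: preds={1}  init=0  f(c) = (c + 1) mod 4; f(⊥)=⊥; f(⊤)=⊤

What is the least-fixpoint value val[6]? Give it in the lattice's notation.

Worklist (13 pops):
  #1 pop 0: in=⊥ → 3 (was ⊥); enqueue []
  #2 pop 1: in=⊥ → 1 (no change)
  #3 pop 2: in=3 → 2 (was ⊥); enqueue []
  #4 pop 3: in=⊥ → 3 (no change)
  #5 pop 4: in=2 → 2 (was ⊥); enqueue [2]
  #6 pop 5: in=2 → 0 (was ⊥); enqueue [0]
  #7 pop 6: in=1 → ⊤ (was 0); enqueue []
  #8 pop 2: in=⊤ → ⊤ (was 2); enqueue [4]
  #9 pop 0: in=0 → 3 (no change)
  #10 pop 4: in=⊤ → ⊤ (was 2); enqueue [2,5]
  #11 pop 2: in=⊤ → ⊤ (no change)
  #12 pop 5: in=⊤ → ⊤ (was 0); enqueue [0]
  #13 pop 0: in=⊤ → 3 (no change)

Fixpoint:
  val[0] = 3
  val[1] = 1
  val[2] = ⊤
  val[3] = 3
  val[4] = ⊤
  val[5] = ⊤
  val[6] = ⊤

⊤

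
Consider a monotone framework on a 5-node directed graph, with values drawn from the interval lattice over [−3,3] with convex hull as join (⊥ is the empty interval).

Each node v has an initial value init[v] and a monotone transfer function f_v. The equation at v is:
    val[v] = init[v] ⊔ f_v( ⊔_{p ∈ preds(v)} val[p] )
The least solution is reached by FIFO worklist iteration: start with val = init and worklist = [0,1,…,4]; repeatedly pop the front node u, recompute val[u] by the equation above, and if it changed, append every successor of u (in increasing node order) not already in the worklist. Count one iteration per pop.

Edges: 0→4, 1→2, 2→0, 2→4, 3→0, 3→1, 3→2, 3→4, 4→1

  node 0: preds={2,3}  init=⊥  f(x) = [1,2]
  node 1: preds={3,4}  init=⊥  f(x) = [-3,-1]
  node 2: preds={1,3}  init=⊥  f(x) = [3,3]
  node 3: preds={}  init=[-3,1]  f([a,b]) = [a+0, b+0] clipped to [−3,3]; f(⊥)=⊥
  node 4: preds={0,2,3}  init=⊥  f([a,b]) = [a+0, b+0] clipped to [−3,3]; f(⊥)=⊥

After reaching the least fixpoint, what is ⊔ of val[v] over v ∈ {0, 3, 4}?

Iteration log — 7 steps:
  step 1. node 0  ⊔preds=[-3,1]  new=[1,2]  old=⊥  +wl: 
  step 2. node 1  ⊔preds=[-3,1]  new=[-3,-1]  old=⊥  +wl: 
  step 3. node 2  ⊔preds=[-3,1]  new=[3,3]  old=⊥  +wl: 0
  step 4. node 3  ⊔preds=⊥  new=[-3,1]  stable
  step 5. node 4  ⊔preds=[-3,3]  new=[-3,3]  old=⊥  +wl: 1
  step 6. node 0  ⊔preds=[-3,3]  new=[1,2]  stable
  step 7. node 1  ⊔preds=[-3,3]  new=[-3,-1]  stable

Least fixpoint reached:
  node 0: [1,2]
  node 1: [-3,-1]
  node 2: [3,3]
  node 3: [-3,1]
  node 4: [-3,3]

[-3,3]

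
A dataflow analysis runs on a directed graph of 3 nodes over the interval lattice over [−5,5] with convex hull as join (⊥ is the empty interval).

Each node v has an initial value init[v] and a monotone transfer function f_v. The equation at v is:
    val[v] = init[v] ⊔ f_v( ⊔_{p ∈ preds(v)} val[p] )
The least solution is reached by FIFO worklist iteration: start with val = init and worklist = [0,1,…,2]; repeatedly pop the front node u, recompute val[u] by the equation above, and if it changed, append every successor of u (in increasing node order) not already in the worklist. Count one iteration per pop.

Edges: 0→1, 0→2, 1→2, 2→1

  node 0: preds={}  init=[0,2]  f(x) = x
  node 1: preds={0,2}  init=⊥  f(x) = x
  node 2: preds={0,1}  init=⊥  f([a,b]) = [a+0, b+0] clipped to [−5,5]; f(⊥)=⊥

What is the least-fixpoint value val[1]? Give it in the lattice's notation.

Iteration log — 4 steps:
  step 1. node 0  ⊔preds=⊥  new=[0,2]  stable
  step 2. node 1  ⊔preds=[0,2]  new=[0,2]  old=⊥  +wl: 
  step 3. node 2  ⊔preds=[0,2]  new=[0,2]  old=⊥  +wl: 1
  step 4. node 1  ⊔preds=[0,2]  new=[0,2]  stable

Least fixpoint reached:
  node 0: [0,2]
  node 1: [0,2]
  node 2: [0,2]

[0,2]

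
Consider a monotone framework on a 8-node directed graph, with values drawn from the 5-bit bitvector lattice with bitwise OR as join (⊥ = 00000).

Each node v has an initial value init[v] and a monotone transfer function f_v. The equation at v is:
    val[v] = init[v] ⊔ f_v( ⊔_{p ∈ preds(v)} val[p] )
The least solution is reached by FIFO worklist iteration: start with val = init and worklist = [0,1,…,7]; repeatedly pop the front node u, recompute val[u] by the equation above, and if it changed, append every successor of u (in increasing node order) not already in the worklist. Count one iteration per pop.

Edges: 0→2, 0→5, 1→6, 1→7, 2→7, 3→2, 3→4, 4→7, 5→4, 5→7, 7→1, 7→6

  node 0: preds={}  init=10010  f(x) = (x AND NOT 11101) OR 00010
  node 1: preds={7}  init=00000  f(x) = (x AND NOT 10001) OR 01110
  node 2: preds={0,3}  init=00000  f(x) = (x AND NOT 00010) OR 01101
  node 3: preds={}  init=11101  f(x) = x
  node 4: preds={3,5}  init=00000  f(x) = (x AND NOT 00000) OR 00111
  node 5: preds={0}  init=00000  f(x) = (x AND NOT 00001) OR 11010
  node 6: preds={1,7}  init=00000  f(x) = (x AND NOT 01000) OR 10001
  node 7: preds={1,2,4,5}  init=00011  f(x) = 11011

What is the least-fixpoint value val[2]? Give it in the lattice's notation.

Worklist (11 pops):
  #1 pop 0: in=00000 → 10010 (no change)
  #2 pop 1: in=00011 → 01110 (was 00000); enqueue []
  #3 pop 2: in=11111 → 11101 (was 00000); enqueue []
  #4 pop 3: in=00000 → 11101 (no change)
  #5 pop 4: in=11101 → 11111 (was 00000); enqueue []
  #6 pop 5: in=10010 → 11010 (was 00000); enqueue [4]
  #7 pop 6: in=01111 → 10111 (was 00000); enqueue []
  #8 pop 7: in=11111 → 11011 (was 00011); enqueue [1,6]
  #9 pop 4: in=11111 → 11111 (no change)
  #10 pop 1: in=11011 → 01110 (no change)
  #11 pop 6: in=11111 → 10111 (no change)

Fixpoint:
  val[0] = 10010
  val[1] = 01110
  val[2] = 11101
  val[3] = 11101
  val[4] = 11111
  val[5] = 11010
  val[6] = 10111
  val[7] = 11011

11101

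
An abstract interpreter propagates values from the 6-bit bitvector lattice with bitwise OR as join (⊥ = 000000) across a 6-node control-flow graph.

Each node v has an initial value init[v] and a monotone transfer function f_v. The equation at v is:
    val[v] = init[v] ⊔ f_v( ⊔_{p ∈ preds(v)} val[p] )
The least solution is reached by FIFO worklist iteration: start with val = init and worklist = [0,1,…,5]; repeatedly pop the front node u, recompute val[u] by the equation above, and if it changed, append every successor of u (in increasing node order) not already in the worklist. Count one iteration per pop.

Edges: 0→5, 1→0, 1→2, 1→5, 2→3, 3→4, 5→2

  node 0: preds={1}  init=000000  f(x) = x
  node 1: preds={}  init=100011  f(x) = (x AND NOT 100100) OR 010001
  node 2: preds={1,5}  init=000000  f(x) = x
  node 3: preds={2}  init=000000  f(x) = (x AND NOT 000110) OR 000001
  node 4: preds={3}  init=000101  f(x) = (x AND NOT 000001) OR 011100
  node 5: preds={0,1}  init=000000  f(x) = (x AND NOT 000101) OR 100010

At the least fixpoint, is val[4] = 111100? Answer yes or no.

Worklist (9 pops):
  #1 pop 0: in=100011 → 100011 (was 000000); enqueue []
  #2 pop 1: in=000000 → 110011 (was 100011); enqueue [0]
  #3 pop 2: in=110011 → 110011 (was 000000); enqueue []
  #4 pop 3: in=110011 → 110001 (was 000000); enqueue []
  #5 pop 4: in=110001 → 111101 (was 000101); enqueue []
  #6 pop 5: in=110011 → 110010 (was 000000); enqueue [2]
  #7 pop 0: in=110011 → 110011 (was 100011); enqueue [5]
  #8 pop 2: in=110011 → 110011 (no change)
  #9 pop 5: in=110011 → 110010 (no change)

Fixpoint:
  val[0] = 110011
  val[1] = 110011
  val[2] = 110011
  val[3] = 110001
  val[4] = 111101
  val[5] = 110010

no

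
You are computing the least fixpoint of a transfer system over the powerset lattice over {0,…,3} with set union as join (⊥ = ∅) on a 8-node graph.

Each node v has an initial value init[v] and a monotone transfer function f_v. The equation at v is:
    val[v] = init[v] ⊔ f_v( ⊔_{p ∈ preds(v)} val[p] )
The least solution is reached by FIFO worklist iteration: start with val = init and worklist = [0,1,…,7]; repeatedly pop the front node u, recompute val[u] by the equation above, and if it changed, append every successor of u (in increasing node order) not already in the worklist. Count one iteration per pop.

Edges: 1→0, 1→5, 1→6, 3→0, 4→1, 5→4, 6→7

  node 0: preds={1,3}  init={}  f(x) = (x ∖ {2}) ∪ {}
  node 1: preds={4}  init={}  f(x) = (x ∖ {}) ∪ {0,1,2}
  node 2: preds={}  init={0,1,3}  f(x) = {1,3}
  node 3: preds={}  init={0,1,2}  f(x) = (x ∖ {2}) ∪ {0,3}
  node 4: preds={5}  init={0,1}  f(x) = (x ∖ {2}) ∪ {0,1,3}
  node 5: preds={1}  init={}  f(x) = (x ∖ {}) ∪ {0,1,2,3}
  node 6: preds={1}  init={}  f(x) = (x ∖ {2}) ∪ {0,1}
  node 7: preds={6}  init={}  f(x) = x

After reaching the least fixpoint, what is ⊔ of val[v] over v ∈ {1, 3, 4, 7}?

{0,1,2,3}

Worklist (15 pops):
  #1 pop 0: in={0,1,2} → {0,1} (was {}); enqueue []
  #2 pop 1: in={0,1} → {0,1,2} (was {}); enqueue [0]
  #3 pop 2: in={} → {0,1,3} (no change)
  #4 pop 3: in={} → {0,1,2,3} (was {0,1,2}); enqueue []
  #5 pop 4: in={} → {0,1,3} (was {0,1}); enqueue [1]
  #6 pop 5: in={0,1,2} → {0,1,2,3} (was {}); enqueue [4]
  #7 pop 6: in={0,1,2} → {0,1} (was {}); enqueue []
  #8 pop 7: in={0,1} → {0,1} (was {}); enqueue []
  #9 pop 0: in={0,1,2,3} → {0,1,3} (was {0,1}); enqueue []
  #10 pop 1: in={0,1,3} → {0,1,2,3} (was {0,1,2}); enqueue [0,5,6]
  #11 pop 4: in={0,1,2,3} → {0,1,3} (no change)
  #12 pop 0: in={0,1,2,3} → {0,1,3} (no change)
  #13 pop 5: in={0,1,2,3} → {0,1,2,3} (no change)
  #14 pop 6: in={0,1,2,3} → {0,1,3} (was {0,1}); enqueue [7]
  #15 pop 7: in={0,1,3} → {0,1,3} (was {0,1}); enqueue []

Fixpoint:
  val[0] = {0,1,3}
  val[1] = {0,1,2,3}
  val[2] = {0,1,3}
  val[3] = {0,1,2,3}
  val[4] = {0,1,3}
  val[5] = {0,1,2,3}
  val[6] = {0,1,3}
  val[7] = {0,1,3}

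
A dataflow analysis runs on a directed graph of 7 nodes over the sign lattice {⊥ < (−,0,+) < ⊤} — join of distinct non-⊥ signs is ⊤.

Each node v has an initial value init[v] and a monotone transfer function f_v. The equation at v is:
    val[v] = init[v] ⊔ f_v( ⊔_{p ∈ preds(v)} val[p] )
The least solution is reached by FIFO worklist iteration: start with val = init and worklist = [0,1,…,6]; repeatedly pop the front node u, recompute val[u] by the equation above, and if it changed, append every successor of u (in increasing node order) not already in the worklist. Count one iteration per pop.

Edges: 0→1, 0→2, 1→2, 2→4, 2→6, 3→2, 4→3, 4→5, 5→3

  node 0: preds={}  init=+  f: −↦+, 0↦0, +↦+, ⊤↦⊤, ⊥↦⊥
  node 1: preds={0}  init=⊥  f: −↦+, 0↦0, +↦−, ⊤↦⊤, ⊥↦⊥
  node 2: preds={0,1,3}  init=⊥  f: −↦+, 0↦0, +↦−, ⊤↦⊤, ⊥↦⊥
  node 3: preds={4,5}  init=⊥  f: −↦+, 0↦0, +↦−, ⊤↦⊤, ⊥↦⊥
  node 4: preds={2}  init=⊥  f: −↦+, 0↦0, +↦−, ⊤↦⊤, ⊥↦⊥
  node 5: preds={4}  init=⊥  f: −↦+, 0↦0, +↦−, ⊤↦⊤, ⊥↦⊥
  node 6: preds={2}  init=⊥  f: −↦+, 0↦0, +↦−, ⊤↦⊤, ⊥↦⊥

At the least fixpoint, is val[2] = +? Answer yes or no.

Worklist (9 pops):
  #1 pop 0: in=⊥ → + (no change)
  #2 pop 1: in=+ → − (was ⊥); enqueue []
  #3 pop 2: in=⊤ → ⊤ (was ⊥); enqueue []
  #4 pop 3: in=⊥ → ⊥ (no change)
  #5 pop 4: in=⊤ → ⊤ (was ⊥); enqueue [3]
  #6 pop 5: in=⊤ → ⊤ (was ⊥); enqueue []
  #7 pop 6: in=⊤ → ⊤ (was ⊥); enqueue []
  #8 pop 3: in=⊤ → ⊤ (was ⊥); enqueue [2]
  #9 pop 2: in=⊤ → ⊤ (no change)

Fixpoint:
  val[0] = +
  val[1] = −
  val[2] = ⊤
  val[3] = ⊤
  val[4] = ⊤
  val[5] = ⊤
  val[6] = ⊤

no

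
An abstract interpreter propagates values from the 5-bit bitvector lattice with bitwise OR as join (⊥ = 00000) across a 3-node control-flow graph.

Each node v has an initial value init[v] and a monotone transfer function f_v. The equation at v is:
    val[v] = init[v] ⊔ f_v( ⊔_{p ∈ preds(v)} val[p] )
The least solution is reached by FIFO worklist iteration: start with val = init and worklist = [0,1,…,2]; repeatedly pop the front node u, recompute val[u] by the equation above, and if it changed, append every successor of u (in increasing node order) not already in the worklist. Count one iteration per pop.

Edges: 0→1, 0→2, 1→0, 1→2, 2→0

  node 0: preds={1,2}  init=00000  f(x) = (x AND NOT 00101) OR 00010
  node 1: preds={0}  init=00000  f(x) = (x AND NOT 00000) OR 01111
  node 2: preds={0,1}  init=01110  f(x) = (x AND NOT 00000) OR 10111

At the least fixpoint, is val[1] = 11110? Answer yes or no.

Trace (7 dequeues):
  [1] u=0 | in 01110 | out 01010 | prev 00000 | push {}
  [2] u=1 | in 01010 | out 01111 | prev 00000 | push {0}
  [3] u=2 | in 01111 | out 11111 | prev 01110 | push {}
  [4] u=0 | in 11111 | out 11010 | prev 01010 | push {1,2}
  [5] u=1 | in 11010 | out 11111 | prev 01111 | push {0}
  [6] u=2 | in 11111 | out 11111 | ==
  [7] u=0 | in 11111 | out 11010 | ==

Converged values:
  [0] 11010
  [1] 11111
  [2] 11111

no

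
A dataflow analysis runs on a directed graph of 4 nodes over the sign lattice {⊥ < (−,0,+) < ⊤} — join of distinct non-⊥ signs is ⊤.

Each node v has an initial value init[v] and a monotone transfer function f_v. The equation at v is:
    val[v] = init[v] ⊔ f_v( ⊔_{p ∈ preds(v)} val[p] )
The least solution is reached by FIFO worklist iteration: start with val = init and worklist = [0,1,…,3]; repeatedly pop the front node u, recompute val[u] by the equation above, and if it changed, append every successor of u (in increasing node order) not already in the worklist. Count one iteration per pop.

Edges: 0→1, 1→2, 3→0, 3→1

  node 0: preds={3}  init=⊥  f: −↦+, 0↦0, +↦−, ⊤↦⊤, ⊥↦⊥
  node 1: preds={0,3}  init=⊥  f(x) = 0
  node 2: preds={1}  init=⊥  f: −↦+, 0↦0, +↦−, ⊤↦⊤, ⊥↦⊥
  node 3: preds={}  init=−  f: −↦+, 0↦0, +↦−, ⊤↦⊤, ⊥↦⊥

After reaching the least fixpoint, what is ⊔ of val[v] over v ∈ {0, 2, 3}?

⊤

Iteration log — 4 steps:
  step 1. node 0  ⊔preds=−  new=+  old=⊥  +wl: 
  step 2. node 1  ⊔preds=⊤  new=0  old=⊥  +wl: 
  step 3. node 2  ⊔preds=0  new=0  old=⊥  +wl: 
  step 4. node 3  ⊔preds=⊥  new=−  stable

Least fixpoint reached:
  node 0: +
  node 1: 0
  node 2: 0
  node 3: −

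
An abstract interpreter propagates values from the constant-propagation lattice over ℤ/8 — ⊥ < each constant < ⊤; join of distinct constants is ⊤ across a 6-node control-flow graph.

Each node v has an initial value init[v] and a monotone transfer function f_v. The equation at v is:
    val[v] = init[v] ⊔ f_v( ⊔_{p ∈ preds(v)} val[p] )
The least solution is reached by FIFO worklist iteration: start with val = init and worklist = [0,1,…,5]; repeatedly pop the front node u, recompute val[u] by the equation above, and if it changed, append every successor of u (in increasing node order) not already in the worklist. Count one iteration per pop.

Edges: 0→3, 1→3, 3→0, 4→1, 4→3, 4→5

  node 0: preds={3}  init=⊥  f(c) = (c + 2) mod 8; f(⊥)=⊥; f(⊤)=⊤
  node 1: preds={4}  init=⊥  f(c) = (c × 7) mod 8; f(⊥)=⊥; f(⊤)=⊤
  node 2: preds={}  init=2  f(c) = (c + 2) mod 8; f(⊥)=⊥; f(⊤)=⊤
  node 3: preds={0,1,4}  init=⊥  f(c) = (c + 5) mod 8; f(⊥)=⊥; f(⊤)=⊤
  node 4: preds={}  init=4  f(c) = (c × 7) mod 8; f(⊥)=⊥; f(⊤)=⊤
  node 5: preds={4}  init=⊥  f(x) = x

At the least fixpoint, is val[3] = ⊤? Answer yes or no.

yes

Trace (10 dequeues):
  [1] u=0 | in ⊥ | out ⊥ | ==
  [2] u=1 | in 4 | out 4 | prev ⊥ | push {}
  [3] u=2 | in ⊥ | out 2 | ==
  [4] u=3 | in 4 | out 1 | prev ⊥ | push {0}
  [5] u=4 | in ⊥ | out 4 | ==
  [6] u=5 | in 4 | out 4 | prev ⊥ | push {}
  [7] u=0 | in 1 | out 3 | prev ⊥ | push {3}
  [8] u=3 | in ⊤ | out ⊤ | prev 1 | push {0}
  [9] u=0 | in ⊤ | out ⊤ | prev 3 | push {3}
  [10] u=3 | in ⊤ | out ⊤ | ==

Converged values:
  [0] ⊤
  [1] 4
  [2] 2
  [3] ⊤
  [4] 4
  [5] 4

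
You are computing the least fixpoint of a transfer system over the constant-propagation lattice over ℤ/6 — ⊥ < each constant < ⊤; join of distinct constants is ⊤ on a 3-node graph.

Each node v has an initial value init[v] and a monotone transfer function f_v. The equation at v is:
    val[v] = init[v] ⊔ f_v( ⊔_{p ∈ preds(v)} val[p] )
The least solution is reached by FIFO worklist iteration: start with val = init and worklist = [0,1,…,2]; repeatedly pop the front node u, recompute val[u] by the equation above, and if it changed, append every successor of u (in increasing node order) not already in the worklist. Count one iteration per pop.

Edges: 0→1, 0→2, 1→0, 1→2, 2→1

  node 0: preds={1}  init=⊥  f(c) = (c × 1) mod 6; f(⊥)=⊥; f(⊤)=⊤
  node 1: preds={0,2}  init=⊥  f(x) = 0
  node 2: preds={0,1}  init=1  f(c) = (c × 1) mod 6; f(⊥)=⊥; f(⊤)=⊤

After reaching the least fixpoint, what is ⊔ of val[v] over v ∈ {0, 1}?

Trace (6 dequeues):
  [1] u=0 | in ⊥ | out ⊥ | ==
  [2] u=1 | in 1 | out 0 | prev ⊥ | push {0}
  [3] u=2 | in 0 | out ⊤ | prev 1 | push {1}
  [4] u=0 | in 0 | out 0 | prev ⊥ | push {2}
  [5] u=1 | in ⊤ | out 0 | ==
  [6] u=2 | in 0 | out ⊤ | ==

Converged values:
  [0] 0
  [1] 0
  [2] ⊤

0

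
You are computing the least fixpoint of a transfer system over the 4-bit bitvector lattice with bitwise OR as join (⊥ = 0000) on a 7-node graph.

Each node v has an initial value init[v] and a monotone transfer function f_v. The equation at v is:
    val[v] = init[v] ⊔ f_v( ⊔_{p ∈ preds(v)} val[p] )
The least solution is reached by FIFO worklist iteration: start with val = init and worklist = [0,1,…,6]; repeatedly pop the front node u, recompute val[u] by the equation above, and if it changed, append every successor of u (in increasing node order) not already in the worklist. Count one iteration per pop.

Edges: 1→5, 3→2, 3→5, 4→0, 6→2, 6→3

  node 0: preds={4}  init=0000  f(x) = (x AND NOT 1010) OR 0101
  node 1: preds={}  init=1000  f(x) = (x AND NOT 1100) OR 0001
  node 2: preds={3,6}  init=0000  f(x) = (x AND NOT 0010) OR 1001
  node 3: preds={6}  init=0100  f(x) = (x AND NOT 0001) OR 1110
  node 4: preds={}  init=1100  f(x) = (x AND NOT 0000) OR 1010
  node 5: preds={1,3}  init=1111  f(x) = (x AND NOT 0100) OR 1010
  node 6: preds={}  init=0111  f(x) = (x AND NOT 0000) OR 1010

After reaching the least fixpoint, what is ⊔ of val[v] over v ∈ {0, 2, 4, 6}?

1111

Trace (10 dequeues):
  [1] u=0 | in 1100 | out 0101 | prev 0000 | push {}
  [2] u=1 | in 0000 | out 1001 | prev 1000 | push {}
  [3] u=2 | in 0111 | out 1101 | prev 0000 | push {}
  [4] u=3 | in 0111 | out 1110 | prev 0100 | push {2}
  [5] u=4 | in 0000 | out 1110 | prev 1100 | push {0}
  [6] u=5 | in 1111 | out 1111 | ==
  [7] u=6 | in 0000 | out 1111 | prev 0111 | push {3}
  [8] u=2 | in 1111 | out 1101 | ==
  [9] u=0 | in 1110 | out 0101 | ==
  [10] u=3 | in 1111 | out 1110 | ==

Converged values:
  [0] 0101
  [1] 1001
  [2] 1101
  [3] 1110
  [4] 1110
  [5] 1111
  [6] 1111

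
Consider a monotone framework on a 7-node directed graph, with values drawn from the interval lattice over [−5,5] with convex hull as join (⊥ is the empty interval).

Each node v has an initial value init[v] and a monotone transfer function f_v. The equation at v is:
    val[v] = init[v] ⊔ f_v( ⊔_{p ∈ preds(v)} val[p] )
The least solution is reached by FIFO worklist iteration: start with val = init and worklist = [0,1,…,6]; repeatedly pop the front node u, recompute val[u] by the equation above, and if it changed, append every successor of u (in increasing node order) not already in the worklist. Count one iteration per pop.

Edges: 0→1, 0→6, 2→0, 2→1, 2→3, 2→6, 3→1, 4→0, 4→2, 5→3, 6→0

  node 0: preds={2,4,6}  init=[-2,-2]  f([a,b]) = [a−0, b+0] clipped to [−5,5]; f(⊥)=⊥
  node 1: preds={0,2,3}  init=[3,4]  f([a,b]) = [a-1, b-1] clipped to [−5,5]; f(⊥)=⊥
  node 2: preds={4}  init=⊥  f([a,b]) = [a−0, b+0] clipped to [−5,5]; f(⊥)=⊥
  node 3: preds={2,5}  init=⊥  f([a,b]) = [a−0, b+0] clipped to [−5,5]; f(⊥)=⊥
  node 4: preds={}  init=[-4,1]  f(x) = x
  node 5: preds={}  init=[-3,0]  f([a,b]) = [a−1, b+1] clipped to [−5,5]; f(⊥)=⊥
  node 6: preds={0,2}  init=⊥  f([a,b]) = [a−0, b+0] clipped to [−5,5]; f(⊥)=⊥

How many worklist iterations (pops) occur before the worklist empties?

Worklist (9 pops):
  #1 pop 0: in=[-4,1] → [-4,1] (was [-2,-2]); enqueue []
  #2 pop 1: in=[-4,1] → [-5,4] (was [3,4]); enqueue []
  #3 pop 2: in=[-4,1] → [-4,1] (was ⊥); enqueue [0,1]
  #4 pop 3: in=[-4,1] → [-4,1] (was ⊥); enqueue []
  #5 pop 4: in=⊥ → [-4,1] (no change)
  #6 pop 5: in=⊥ → [-3,0] (no change)
  #7 pop 6: in=[-4,1] → [-4,1] (was ⊥); enqueue []
  #8 pop 0: in=[-4,1] → [-4,1] (no change)
  #9 pop 1: in=[-4,1] → [-5,4] (no change)

Fixpoint:
  val[0] = [-4,1]
  val[1] = [-5,4]
  val[2] = [-4,1]
  val[3] = [-4,1]
  val[4] = [-4,1]
  val[5] = [-3,0]
  val[6] = [-4,1]

9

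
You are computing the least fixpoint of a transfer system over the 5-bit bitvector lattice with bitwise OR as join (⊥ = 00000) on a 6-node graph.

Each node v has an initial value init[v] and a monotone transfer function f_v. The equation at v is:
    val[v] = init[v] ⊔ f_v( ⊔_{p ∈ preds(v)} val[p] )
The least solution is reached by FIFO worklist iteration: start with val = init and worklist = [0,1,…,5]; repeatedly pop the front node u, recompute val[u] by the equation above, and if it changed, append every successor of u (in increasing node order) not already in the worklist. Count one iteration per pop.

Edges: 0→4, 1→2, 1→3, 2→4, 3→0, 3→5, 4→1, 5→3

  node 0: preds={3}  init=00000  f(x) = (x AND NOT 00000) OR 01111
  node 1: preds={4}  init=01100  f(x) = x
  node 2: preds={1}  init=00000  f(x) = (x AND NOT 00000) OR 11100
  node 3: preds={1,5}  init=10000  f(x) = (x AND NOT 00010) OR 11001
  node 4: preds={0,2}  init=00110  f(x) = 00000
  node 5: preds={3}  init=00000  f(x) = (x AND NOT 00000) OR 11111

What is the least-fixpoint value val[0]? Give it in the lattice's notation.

Worklist (8 pops):
  #1 pop 0: in=10000 → 11111 (was 00000); enqueue []
  #2 pop 1: in=00110 → 01110 (was 01100); enqueue []
  #3 pop 2: in=01110 → 11110 (was 00000); enqueue []
  #4 pop 3: in=01110 → 11101 (was 10000); enqueue [0]
  #5 pop 4: in=11111 → 00110 (no change)
  #6 pop 5: in=11101 → 11111 (was 00000); enqueue [3]
  #7 pop 0: in=11101 → 11111 (no change)
  #8 pop 3: in=11111 → 11101 (no change)

Fixpoint:
  val[0] = 11111
  val[1] = 01110
  val[2] = 11110
  val[3] = 11101
  val[4] = 00110
  val[5] = 11111

11111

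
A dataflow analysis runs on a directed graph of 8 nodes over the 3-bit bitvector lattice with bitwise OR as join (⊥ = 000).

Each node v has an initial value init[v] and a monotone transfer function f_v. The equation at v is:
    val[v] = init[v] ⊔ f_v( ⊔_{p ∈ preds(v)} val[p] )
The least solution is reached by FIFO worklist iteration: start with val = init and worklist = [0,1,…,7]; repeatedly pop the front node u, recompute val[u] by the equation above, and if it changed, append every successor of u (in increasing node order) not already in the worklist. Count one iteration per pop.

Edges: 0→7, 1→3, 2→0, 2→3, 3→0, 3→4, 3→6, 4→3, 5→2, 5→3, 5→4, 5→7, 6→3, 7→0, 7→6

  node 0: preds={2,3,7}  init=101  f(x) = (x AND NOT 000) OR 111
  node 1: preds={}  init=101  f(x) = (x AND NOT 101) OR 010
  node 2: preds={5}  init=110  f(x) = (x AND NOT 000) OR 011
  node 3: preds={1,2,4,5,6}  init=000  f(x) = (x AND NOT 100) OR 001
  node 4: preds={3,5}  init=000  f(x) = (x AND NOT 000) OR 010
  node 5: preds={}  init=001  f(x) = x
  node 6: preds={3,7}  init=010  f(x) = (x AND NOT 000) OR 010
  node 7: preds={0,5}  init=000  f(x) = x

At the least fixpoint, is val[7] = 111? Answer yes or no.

yes

Iteration log — 12 steps:
  step 1. node 0  ⊔preds=110  new=111  old=101  +wl: 
  step 2. node 1  ⊔preds=000  new=111  old=101  +wl: 
  step 3. node 2  ⊔preds=001  new=111  old=110  +wl: 0
  step 4. node 3  ⊔preds=111  new=011  old=000  +wl: 
  step 5. node 4  ⊔preds=011  new=011  old=000  +wl: 3
  step 6. node 5  ⊔preds=000  new=001  stable
  step 7. node 6  ⊔preds=011  new=011  old=010  +wl: 
  step 8. node 7  ⊔preds=111  new=111  old=000  +wl: 6
  step 9. node 0  ⊔preds=111  new=111  stable
  step 10. node 3  ⊔preds=111  new=011  stable
  step 11. node 6  ⊔preds=111  new=111  old=011  +wl: 3
  step 12. node 3  ⊔preds=111  new=011  stable

Least fixpoint reached:
  node 0: 111
  node 1: 111
  node 2: 111
  node 3: 011
  node 4: 011
  node 5: 001
  node 6: 111
  node 7: 111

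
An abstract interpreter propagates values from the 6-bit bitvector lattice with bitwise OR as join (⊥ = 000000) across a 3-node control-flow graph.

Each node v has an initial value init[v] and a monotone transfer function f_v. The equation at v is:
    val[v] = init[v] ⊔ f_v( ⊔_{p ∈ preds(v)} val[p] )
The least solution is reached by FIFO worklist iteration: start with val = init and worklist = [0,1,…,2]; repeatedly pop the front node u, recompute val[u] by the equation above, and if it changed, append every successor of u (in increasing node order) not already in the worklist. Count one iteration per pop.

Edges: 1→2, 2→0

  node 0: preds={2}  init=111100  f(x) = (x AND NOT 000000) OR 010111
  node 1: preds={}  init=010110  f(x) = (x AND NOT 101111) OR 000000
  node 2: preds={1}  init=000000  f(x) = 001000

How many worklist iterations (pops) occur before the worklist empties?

4

Worklist (4 pops):
  #1 pop 0: in=000000 → 111111 (was 111100); enqueue []
  #2 pop 1: in=000000 → 010110 (no change)
  #3 pop 2: in=010110 → 001000 (was 000000); enqueue [0]
  #4 pop 0: in=001000 → 111111 (no change)

Fixpoint:
  val[0] = 111111
  val[1] = 010110
  val[2] = 001000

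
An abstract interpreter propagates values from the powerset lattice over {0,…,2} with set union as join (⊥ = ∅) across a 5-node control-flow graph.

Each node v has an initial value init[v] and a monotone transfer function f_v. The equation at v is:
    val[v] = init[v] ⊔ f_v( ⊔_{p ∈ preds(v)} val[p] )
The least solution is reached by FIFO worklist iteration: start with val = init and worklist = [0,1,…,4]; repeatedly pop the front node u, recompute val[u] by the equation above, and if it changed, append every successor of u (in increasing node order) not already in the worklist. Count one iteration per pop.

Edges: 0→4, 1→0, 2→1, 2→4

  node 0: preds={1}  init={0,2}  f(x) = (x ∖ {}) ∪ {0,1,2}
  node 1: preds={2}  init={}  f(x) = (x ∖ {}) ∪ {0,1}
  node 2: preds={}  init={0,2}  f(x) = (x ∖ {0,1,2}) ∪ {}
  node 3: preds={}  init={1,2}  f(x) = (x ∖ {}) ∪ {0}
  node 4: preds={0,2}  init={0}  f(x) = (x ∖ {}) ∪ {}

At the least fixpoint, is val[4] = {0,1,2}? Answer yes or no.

Worklist (6 pops):
  #1 pop 0: in={} → {0,1,2} (was {0,2}); enqueue []
  #2 pop 1: in={0,2} → {0,1,2} (was {}); enqueue [0]
  #3 pop 2: in={} → {0,2} (no change)
  #4 pop 3: in={} → {0,1,2} (was {1,2}); enqueue []
  #5 pop 4: in={0,1,2} → {0,1,2} (was {0}); enqueue []
  #6 pop 0: in={0,1,2} → {0,1,2} (no change)

Fixpoint:
  val[0] = {0,1,2}
  val[1] = {0,1,2}
  val[2] = {0,2}
  val[3] = {0,1,2}
  val[4] = {0,1,2}

yes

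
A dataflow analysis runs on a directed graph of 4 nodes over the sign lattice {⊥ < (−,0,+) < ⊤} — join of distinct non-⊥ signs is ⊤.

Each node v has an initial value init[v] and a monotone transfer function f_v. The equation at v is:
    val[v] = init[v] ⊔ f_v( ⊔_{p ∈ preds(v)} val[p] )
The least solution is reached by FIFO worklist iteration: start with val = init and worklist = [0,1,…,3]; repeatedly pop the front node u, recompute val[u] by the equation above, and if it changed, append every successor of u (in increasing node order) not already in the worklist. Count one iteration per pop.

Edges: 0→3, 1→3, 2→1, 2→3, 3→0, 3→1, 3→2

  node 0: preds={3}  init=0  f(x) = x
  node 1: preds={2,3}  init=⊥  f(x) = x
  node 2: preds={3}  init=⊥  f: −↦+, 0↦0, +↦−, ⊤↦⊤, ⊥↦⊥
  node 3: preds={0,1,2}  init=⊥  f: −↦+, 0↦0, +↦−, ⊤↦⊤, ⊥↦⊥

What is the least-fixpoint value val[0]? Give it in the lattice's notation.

0

Trace (9 dequeues):
  [1] u=0 | in ⊥ | out 0 | ==
  [2] u=1 | in ⊥ | out ⊥ | ==
  [3] u=2 | in ⊥ | out ⊥ | ==
  [4] u=3 | in 0 | out 0 | prev ⊥ | push {0,1,2}
  [5] u=0 | in 0 | out 0 | ==
  [6] u=1 | in 0 | out 0 | prev ⊥ | push {3}
  [7] u=2 | in 0 | out 0 | prev ⊥ | push {1}
  [8] u=3 | in 0 | out 0 | ==
  [9] u=1 | in 0 | out 0 | ==

Converged values:
  [0] 0
  [1] 0
  [2] 0
  [3] 0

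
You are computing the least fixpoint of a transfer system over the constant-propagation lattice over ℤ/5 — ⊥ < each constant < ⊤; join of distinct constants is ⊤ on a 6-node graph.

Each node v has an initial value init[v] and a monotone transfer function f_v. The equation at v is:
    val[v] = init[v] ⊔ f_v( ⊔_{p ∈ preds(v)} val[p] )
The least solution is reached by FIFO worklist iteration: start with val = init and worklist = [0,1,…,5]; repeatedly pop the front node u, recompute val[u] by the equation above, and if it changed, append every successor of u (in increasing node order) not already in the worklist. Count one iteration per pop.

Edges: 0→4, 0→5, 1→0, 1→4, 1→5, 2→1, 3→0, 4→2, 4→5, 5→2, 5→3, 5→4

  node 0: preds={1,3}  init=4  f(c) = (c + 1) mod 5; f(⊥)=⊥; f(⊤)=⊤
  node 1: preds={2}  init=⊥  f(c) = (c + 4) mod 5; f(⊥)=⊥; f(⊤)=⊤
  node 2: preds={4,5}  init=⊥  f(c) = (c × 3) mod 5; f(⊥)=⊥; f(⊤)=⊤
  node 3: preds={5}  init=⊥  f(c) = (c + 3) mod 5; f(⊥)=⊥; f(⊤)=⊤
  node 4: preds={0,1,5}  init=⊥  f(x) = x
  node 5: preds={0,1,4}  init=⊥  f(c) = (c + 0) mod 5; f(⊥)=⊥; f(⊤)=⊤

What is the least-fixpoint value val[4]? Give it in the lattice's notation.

Worklist (20 pops):
  #1 pop 0: in=⊥ → 4 (no change)
  #2 pop 1: in=⊥ → ⊥ (no change)
  #3 pop 2: in=⊥ → ⊥ (no change)
  #4 pop 3: in=⊥ → ⊥ (no change)
  #5 pop 4: in=4 → 4 (was ⊥); enqueue [2]
  #6 pop 5: in=4 → 4 (was ⊥); enqueue [3,4]
  #7 pop 2: in=4 → 2 (was ⊥); enqueue [1]
  #8 pop 3: in=4 → 2 (was ⊥); enqueue [0]
  #9 pop 4: in=4 → 4 (no change)
  #10 pop 1: in=2 → 1 (was ⊥); enqueue [4,5]
  #11 pop 0: in=⊤ → ⊤ (was 4); enqueue []
  #12 pop 4: in=⊤ → ⊤ (was 4); enqueue [2]
  #13 pop 5: in=⊤ → ⊤ (was 4); enqueue [3,4]
  #14 pop 2: in=⊤ → ⊤ (was 2); enqueue [1]
  #15 pop 3: in=⊤ → ⊤ (was 2); enqueue [0]
  #16 pop 4: in=⊤ → ⊤ (no change)
  #17 pop 1: in=⊤ → ⊤ (was 1); enqueue [4,5]
  #18 pop 0: in=⊤ → ⊤ (no change)
  #19 pop 4: in=⊤ → ⊤ (no change)
  #20 pop 5: in=⊤ → ⊤ (no change)

Fixpoint:
  val[0] = ⊤
  val[1] = ⊤
  val[2] = ⊤
  val[3] = ⊤
  val[4] = ⊤
  val[5] = ⊤

⊤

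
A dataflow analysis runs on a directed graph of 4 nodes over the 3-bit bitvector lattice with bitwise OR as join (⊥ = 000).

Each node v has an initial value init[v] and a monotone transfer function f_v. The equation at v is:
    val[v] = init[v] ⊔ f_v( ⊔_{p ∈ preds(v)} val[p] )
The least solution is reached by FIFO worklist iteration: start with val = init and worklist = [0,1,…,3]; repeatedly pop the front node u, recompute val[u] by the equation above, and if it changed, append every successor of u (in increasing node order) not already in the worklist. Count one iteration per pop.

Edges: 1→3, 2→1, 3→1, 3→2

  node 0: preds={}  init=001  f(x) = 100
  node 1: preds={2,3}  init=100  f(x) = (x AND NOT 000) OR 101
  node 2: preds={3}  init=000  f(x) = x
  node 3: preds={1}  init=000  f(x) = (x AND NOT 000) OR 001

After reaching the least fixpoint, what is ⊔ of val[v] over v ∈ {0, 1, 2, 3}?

Trace (7 dequeues):
  [1] u=0 | in 000 | out 101 | prev 001 | push {}
  [2] u=1 | in 000 | out 101 | prev 100 | push {}
  [3] u=2 | in 000 | out 000 | ==
  [4] u=3 | in 101 | out 101 | prev 000 | push {1,2}
  [5] u=1 | in 101 | out 101 | ==
  [6] u=2 | in 101 | out 101 | prev 000 | push {1}
  [7] u=1 | in 101 | out 101 | ==

Converged values:
  [0] 101
  [1] 101
  [2] 101
  [3] 101

101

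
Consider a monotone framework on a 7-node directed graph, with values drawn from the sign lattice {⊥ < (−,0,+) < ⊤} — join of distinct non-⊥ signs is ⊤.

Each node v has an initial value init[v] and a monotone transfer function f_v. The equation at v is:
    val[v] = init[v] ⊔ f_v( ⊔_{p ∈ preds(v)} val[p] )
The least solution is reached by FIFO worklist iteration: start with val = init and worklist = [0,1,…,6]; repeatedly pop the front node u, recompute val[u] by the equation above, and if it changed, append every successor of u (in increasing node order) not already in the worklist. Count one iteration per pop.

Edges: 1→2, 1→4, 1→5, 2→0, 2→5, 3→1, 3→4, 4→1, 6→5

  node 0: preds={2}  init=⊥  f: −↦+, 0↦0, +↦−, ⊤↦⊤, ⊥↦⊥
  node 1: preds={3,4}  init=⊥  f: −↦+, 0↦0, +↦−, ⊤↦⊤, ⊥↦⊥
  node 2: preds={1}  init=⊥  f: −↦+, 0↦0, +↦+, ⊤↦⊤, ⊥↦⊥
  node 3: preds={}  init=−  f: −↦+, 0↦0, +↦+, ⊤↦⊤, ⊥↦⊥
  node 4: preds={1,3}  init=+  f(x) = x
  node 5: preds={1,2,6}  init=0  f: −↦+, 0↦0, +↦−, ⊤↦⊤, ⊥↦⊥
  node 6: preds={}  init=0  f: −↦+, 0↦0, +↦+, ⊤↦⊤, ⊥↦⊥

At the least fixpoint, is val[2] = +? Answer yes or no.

no

Worklist (9 pops):
  #1 pop 0: in=⊥ → ⊥ (no change)
  #2 pop 1: in=⊤ → ⊤ (was ⊥); enqueue []
  #3 pop 2: in=⊤ → ⊤ (was ⊥); enqueue [0]
  #4 pop 3: in=⊥ → − (no change)
  #5 pop 4: in=⊤ → ⊤ (was +); enqueue [1]
  #6 pop 5: in=⊤ → ⊤ (was 0); enqueue []
  #7 pop 6: in=⊥ → 0 (no change)
  #8 pop 0: in=⊤ → ⊤ (was ⊥); enqueue []
  #9 pop 1: in=⊤ → ⊤ (no change)

Fixpoint:
  val[0] = ⊤
  val[1] = ⊤
  val[2] = ⊤
  val[3] = −
  val[4] = ⊤
  val[5] = ⊤
  val[6] = 0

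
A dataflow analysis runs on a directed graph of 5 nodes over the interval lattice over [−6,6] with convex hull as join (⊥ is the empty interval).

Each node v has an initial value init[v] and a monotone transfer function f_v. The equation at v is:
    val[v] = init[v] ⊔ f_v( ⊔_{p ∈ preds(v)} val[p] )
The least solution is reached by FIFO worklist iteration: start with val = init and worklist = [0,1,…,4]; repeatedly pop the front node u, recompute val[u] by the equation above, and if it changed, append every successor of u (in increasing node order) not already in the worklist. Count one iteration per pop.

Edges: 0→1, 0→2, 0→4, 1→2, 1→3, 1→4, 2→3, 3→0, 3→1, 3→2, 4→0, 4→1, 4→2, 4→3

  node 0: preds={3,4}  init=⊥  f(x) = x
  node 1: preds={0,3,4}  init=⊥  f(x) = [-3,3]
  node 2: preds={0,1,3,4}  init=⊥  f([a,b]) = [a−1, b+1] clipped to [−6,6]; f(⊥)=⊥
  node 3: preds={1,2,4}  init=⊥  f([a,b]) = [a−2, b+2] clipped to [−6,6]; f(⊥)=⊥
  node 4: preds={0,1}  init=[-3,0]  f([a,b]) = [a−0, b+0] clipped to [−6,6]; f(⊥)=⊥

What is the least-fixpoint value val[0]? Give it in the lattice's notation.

[-6,6]

Worklist (14 pops):
  #1 pop 0: in=[-3,0] → [-3,0] (was ⊥); enqueue []
  #2 pop 1: in=[-3,0] → [-3,3] (was ⊥); enqueue []
  #3 pop 2: in=[-3,3] → [-4,4] (was ⊥); enqueue []
  #4 pop 3: in=[-4,4] → [-6,6] (was ⊥); enqueue [0,1,2]
  #5 pop 4: in=[-3,3] → [-3,3] (was [-3,0]); enqueue [3]
  #6 pop 0: in=[-6,6] → [-6,6] (was [-3,0]); enqueue [4]
  #7 pop 1: in=[-6,6] → [-3,3] (no change)
  #8 pop 2: in=[-6,6] → [-6,6] (was [-4,4]); enqueue []
  #9 pop 3: in=[-6,6] → [-6,6] (no change)
  #10 pop 4: in=[-6,6] → [-6,6] (was [-3,3]); enqueue [0,1,2,3]
  #11 pop 0: in=[-6,6] → [-6,6] (no change)
  #12 pop 1: in=[-6,6] → [-3,3] (no change)
  #13 pop 2: in=[-6,6] → [-6,6] (no change)
  #14 pop 3: in=[-6,6] → [-6,6] (no change)

Fixpoint:
  val[0] = [-6,6]
  val[1] = [-3,3]
  val[2] = [-6,6]
  val[3] = [-6,6]
  val[4] = [-6,6]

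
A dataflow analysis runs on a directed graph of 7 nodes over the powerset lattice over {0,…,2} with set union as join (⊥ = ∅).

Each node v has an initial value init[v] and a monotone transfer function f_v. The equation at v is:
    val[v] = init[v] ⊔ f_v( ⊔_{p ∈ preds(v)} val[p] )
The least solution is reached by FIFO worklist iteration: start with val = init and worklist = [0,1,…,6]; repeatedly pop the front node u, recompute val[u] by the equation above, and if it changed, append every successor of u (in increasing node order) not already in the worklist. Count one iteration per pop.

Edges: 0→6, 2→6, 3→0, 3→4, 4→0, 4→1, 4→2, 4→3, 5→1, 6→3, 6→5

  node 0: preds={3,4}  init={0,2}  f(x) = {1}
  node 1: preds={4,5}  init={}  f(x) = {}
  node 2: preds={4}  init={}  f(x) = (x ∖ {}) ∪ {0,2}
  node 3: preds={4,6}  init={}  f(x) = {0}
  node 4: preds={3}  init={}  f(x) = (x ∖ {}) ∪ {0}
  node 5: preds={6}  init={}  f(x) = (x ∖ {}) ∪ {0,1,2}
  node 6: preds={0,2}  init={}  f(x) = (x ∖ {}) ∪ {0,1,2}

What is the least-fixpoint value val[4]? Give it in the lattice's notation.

{0}

Iteration log — 12 steps:
  step 1. node 0  ⊔preds={}  new={0,1,2}  old={0,2}  +wl: 
  step 2. node 1  ⊔preds={}  new={}  stable
  step 3. node 2  ⊔preds={}  new={0,2}  old={}  +wl: 
  step 4. node 3  ⊔preds={}  new={0}  old={}  +wl: 0
  step 5. node 4  ⊔preds={0}  new={0}  old={}  +wl: 1,2,3
  step 6. node 5  ⊔preds={}  new={0,1,2}  old={}  +wl: 
  step 7. node 6  ⊔preds={0,1,2}  new={0,1,2}  old={}  +wl: 5
  step 8. node 0  ⊔preds={0}  new={0,1,2}  stable
  step 9. node 1  ⊔preds={0,1,2}  new={}  stable
  step 10. node 2  ⊔preds={0}  new={0,2}  stable
  step 11. node 3  ⊔preds={0,1,2}  new={0}  stable
  step 12. node 5  ⊔preds={0,1,2}  new={0,1,2}  stable

Least fixpoint reached:
  node 0: {0,1,2}
  node 1: {}
  node 2: {0,2}
  node 3: {0}
  node 4: {0}
  node 5: {0,1,2}
  node 6: {0,1,2}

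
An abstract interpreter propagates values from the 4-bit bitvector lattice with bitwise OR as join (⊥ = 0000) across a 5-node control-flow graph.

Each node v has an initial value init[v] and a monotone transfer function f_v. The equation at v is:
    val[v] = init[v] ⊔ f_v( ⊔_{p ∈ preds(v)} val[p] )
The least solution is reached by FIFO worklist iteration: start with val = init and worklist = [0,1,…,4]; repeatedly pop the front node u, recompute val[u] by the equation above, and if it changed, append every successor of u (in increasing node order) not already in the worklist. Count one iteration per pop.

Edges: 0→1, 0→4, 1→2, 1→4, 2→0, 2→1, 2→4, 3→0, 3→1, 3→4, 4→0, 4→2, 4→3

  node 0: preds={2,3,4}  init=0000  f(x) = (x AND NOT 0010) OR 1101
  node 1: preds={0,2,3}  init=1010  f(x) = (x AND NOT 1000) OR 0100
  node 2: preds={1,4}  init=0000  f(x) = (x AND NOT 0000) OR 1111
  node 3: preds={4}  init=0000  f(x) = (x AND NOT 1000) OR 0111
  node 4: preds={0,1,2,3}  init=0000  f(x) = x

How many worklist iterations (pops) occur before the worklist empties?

Iteration log — 9 steps:
  step 1. node 0  ⊔preds=0000  new=1101  old=0000  +wl: 
  step 2. node 1  ⊔preds=1101  new=1111  old=1010  +wl: 
  step 3. node 2  ⊔preds=1111  new=1111  old=0000  +wl: 0,1
  step 4. node 3  ⊔preds=0000  new=0111  old=0000  +wl: 
  step 5. node 4  ⊔preds=1111  new=1111  old=0000  +wl: 2,3
  step 6. node 0  ⊔preds=1111  new=1101  stable
  step 7. node 1  ⊔preds=1111  new=1111  stable
  step 8. node 2  ⊔preds=1111  new=1111  stable
  step 9. node 3  ⊔preds=1111  new=0111  stable

Least fixpoint reached:
  node 0: 1101
  node 1: 1111
  node 2: 1111
  node 3: 0111
  node 4: 1111

9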